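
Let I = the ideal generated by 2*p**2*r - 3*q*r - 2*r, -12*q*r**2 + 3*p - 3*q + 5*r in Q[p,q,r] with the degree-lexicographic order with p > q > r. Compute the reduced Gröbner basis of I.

f_1 = 2*p**2*r - 3*q*r - 2*r, LT = p**2*r.
f_2 = -12*q*r**2 + 3*p - 3*q + 5*r, LT = q*r**2.

S(f_1,f_2): lcm = p**2*q*r**2. S = -3/2*q**2*r**2 + 1/4*p**3 - 1/4*p**2*q + 5/12*p**2*r - q*r**2.
  reduce S modulo (f_1, f_2):
  remainder 1/4*p**3 - 1/4*p**2*q - 3/8*p*q + 3/8*q**2 - 1/4*p + 1/4*q ≠ 0; add g_3 = 1/4*p**3 - 1/4*p**2*q - 3/8*p*q + 3/8*q**2 - 1/4*p + 1/4*q to the basis.

The other S-polynomials (S(f_1,g_3), S(f_2,g_3)) all reduce to 0 modulo the current basis, so we have a Gröbner basis.

G = {p**3 - p**2*q - 3/2*p*q + 3/2*q**2 - p + q, p**2*r - 3/2*q*r - r, q*r**2 - 1/4*p + 1/4*q - 5/12*r}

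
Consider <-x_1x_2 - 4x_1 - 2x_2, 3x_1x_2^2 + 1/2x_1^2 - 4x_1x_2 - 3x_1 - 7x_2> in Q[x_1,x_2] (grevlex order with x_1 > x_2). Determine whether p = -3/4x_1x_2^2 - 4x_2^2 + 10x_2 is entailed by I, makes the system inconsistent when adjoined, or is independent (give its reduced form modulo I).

-3/4x_1x_2^2 - 4x_2^2 + 10x_2 is independent of I; its normal form modulo I is -5/2x_2^2 - 12x_1 + 4x_2.

First compute the reduced Gröbner basis of I by Buchberger's algorithm.
f_1 = -x_1x_2 - 4x_1 - 2x_2, LT = x_1x_2.
f_2 = 3x_1x_2^2 + 1/2x_1^2 - 4x_1x_2 - 3x_1 - 7x_2, LT = x_1x_2^2.

S(f_1,f_2): lcm = x_1x_2^2. S = -1/6x_1^2 + 16/3x_1x_2 + 2x_2^2 + x_1 + 7/3x_2.
  leading term x_1^2: no divisor's leading term divides it; move -1/6x_1^2 to the remainder.
  leading term x_1x_2: subtract (-16/3)·f_1 from 16/3x_1x_2 + 2x_2^2 + x_1 + 7/3x_2 → 2x_2^2 - 61/3x_1 - 25/3x_2
  leading term x_2^2: no divisor's leading term divides it; move 2x_2^2 to the remainder.
  leading term x_1: no divisor's leading term divides it; move -61/3x_1 to the remainder.
  leading term x_2: no divisor's leading term divides it; move -25/3x_2 to the remainder.
  remainder -1/6x_1^2 + 2x_2^2 - 61/3x_1 - 25/3x_2 ≠ 0; add h_3 = -1/6x_1^2 + 2x_2^2 - 61/3x_1 - 25/3x_2 to the basis.

S(f_1,h_3): lcm = x_1^2x_2. S = 12x_2^3 + 4x_1^2 - 120x_1x_2 - 50x_2^2.
  leading term x_2^3: no divisor's leading term divides it; move 12x_2^3 to the remainder.
  leading term x_1^2: subtract (-24)·h_3 from 4x_1^2 - 120x_1x_2 - 50x_2^2 → -120x_1x_2 - 2x_2^2 - 488x_1 - 200x_2
  leading term x_1x_2: subtract (120)·f_1 from -120x_1x_2 - 2x_2^2 - 488x_1 - 200x_2 → -2x_2^2 - 8x_1 + 40x_2
  leading term x_2^2: no divisor's leading term divides it; move -2x_2^2 to the remainder.
  leading term x_1: no divisor's leading term divides it; move -8x_1 to the remainder.
  leading term x_2: no divisor's leading term divides it; move 40x_2 to the remainder.
  remainder 12x_2^3 - 2x_2^2 - 8x_1 + 40x_2 ≠ 0; add h_4 = 12x_2^3 - 2x_2^2 - 8x_1 + 40x_2 to the basis.

The other S-polynomials (S(f_2,h_3), S(f_1,h_4), S(f_2,h_4), S(h_3,h_4)) all reduce to 0 modulo the current basis, so we have a Gröbner basis.
Inter-reduce: drop elements whose leading term is divisible by another's, tail-reduce, and make monic.
Reduced Gröbner basis: {x_2^3 - 1/6x_2^2 - 2/3x_1 + 10/3x_2, x_1^2 - 12x_2^2 + 122x_1 + 50x_2, x_1x_2 + 4x_1 + 2x_2}.
Label its elements g_1 = x_2^3 - 1/6x_2^2 - 2/3x_1 + 10/3x_2, g_2 = x_1^2 - 12x_2^2 + 122x_1 + 50x_2, g_3 = x_1x_2 + 4x_1 + 2x_2.

Reduce p = -3/4x_1x_2^2 - 4x_2^2 + 10x_2 modulo G:
  leading term x_1x_2^2: subtract (-3/4x_2)·g_3 from -3/4x_1x_2^2 - 4x_2^2 + 10x_2 → 3x_1x_2 - 5/2x_2^2 + 10x_2
  leading term x_1x_2: subtract (3)·g_3 from 3x_1x_2 - 5/2x_2^2 + 10x_2 → -5/2x_2^2 - 12x_1 + 4x_2
  leading term x_2^2: no divisor's leading term divides it; move -5/2x_2^2 to the remainder.
  leading term x_1: no divisor's leading term divides it; move -12x_1 to the remainder.
  leading term x_2: no divisor's leading term divides it; move 4x_2 to the remainder.
  normal form = -5/2x_2^2 - 12x_1 + 4x_2.
The normal form is nonzero, so p ∉ I. Since p minus its normal form lies in I, I + (p) = I + (r) where r = -5/2x_2^2 - 12x_1 + 4x_2; decide whether this ideal is the whole ring.
Run Buchberger on G together with r (pairs among the g_i already reduce to 0 since G is a Gröbner basis):
g_1 = x_2^3 - 1/6x_2^2 - 2/3x_1 + 10/3x_2, LT = x_2^3.
g_2 = x_1^2 - 12x_2^2 + 122x_1 + 50x_2, LT = x_1^2.
g_3 = x_1x_2 + 4x_1 + 2x_2, LT = x_1x_2.
r = -5/2x_2^2 - 12x_1 + 4x_2, LT = x_2^2.

S(g_1,r): lcm = x_2^3. S = -24/5x_1x_2 + 43/30x_2^2 - 2/3x_1 + 10/3x_2.
  leading term x_1x_2: subtract (-24/5)·g_3 from -24/5x_1x_2 + 43/30x_2^2 - 2/3x_1 + 10/3x_2 → 43/30x_2^2 + 278/15x_1 + 194/15x_2
  leading term x_2^2: subtract (-43/75)·r from 43/30x_2^2 + 278/15x_1 + 194/15x_2 → 874/75x_1 + 1142/75x_2
  leading term x_1: no divisor's leading term divides it; move 874/75x_1 to the remainder.
  leading term x_2: no divisor's leading term divides it; move 1142/75x_2 to the remainder.
  remainder 874/75x_1 + 1142/75x_2 ≠ 0; add m_5 = 874/75x_1 + 1142/75x_2 to the basis.

S(g_3,r): lcm = x_1x_2^2. S = -24/5x_1^2 + 28/5x_1x_2 + 2x_2^2.
  leading term x_1^2: subtract (-24/5)·g_2 from -24/5x_1^2 + 28/5x_1x_2 + 2x_2^2 → 28/5x_1x_2 - 278/5x_2^2 + 2928/5x_1 + 240x_2
  leading term x_1x_2: subtract (28/5)·g_3 from 28/5x_1x_2 - 278/5x_2^2 + 2928/5x_1 + 240x_2 → -278/5x_2^2 + 2816/5x_1 + 1144/5x_2
  leading term x_2^2: subtract (556/25)·r from -278/5x_2^2 + 2816/5x_1 + 1144/5x_2 → 20752/25x_1 + 3496/25x_2
  leading term x_1: subtract (31128/437)·m_5 from 20752/25x_1 + 3496/25x_2 → -2064328/2185x_2
  leading term x_2: no divisor's leading term divides it; move -2064328/2185x_2 to the remainder.
  remainder -2064328/2185x_2 ≠ 0; add m_6 = -2064328/2185x_2 to the basis.

The other S-polynomials (S(g_1,g_2), S(g_1,g_3), S(g_2,g_3), S(g_2,r), S(g_1,m_5), S(g_2,m_5), S(g_3,m_5), S(r,m_5), S(g_1,m_6), S(g_2,m_6), S(g_3,m_6), S(r,m_6), S(m_5,m_6)) all reduce to 0 modulo the current basis, so we have a Gröbner basis.
Inter-reduce: drop elements whose leading term is divisible by another's, tail-reduce, and make monic.
Reduced Gröbner basis: {x_1, x_2}.
The reduced Gröbner basis of I + (p) is {x_1, x_2} ≠ {1}, a proper ideal, so the enlarged system stays consistent: p is independent of I, with normal form -5/2x_2^2 - 12x_1 + 4x_2.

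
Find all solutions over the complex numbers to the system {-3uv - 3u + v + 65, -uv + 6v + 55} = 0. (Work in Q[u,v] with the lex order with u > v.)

{(-5, -5), (-67/3, -33/17)}

Compute a lex Gröbner basis by Buchberger's algorithm.
f_1 = -3uv - 3u + v + 65, LT = uv.
f_2 = -uv + 6v + 55, LT = uv.

S(f_1,f_2): lcm = uv. S = u + 17/3v + 100/3.
  leading term u: no divisor's leading term divides it; move u to the remainder.
  leading term v: no divisor's leading term divides it; move 17/3v to the remainder.
  leading term 1: no divisor's leading term divides it; move 100/3 to the remainder.
  remainder u + 17/3v + 100/3 ≠ 0; add h_3 = u + 17/3v + 100/3 to the basis.

S(f_1,h_3): lcm = uv. S = u - 17/3v^2 - 101/3v - 65/3.
  leading term u: subtract (1)·h_3 from u - 17/3v^2 - 101/3v - 65/3 → -17/3v^2 - 118/3v - 55
  leading term v^2: no divisor's leading term divides it; move -17/3v^2 to the remainder.
  leading term v: no divisor's leading term divides it; move -118/3v to the remainder.
  leading term 1: no divisor's leading term divides it; move -55 to the remainder.
  remainder -17/3v^2 - 118/3v - 55 ≠ 0; add h_4 = -17/3v^2 - 118/3v - 55 to the basis.

S(f_2,h_3): lcm = uv. S = -17/3v^2 - 118/3v - 55.
  leading term v^2: subtract (1)·h_4 from -17/3v^2 - 118/3v - 55 → 0
  remainder 0.

S(f_1,h_4): lcm = uv^2. S = -101/17uv - 165/17u - 1/3v^2 - 65/3v.
  leading term uv: subtract (101/51)·f_1 from -101/17uv - 165/17u - 1/3v^2 - 65/3v → -64/17u - 1/3v^2 - 402/17v - 6565/51
  leading term u: subtract (-64/17)·h_3 from -64/17u - 1/3v^2 - 402/17v - 6565/51 → -1/3v^2 - 118/51v - 55/17
  leading term v^2: subtract (1/17)·h_4 from -1/3v^2 - 118/51v - 55/17 → 0
  remainder 0.

S(f_2,h_4): lcm = uv^2. S = -118/17uv - 165/17u - 6v^2 - 55v.
  leading term uv: subtract (118/51)·f_1 from -118/17uv - 165/17u - 6v^2 - 55v → -47/17u - 6v^2 - 2923/51v - 7670/51
  leading term u: subtract (-47/17)·h_3 from -47/17u - 6v^2 - 2923/51v - 7670/51 → -6v^2 - 708/17v - 990/17
  leading term v^2: subtract (18/17)·h_4 from -6v^2 - 708/17v - 990/17 → 0
  remainder 0.

S(h_3,h_4): leading monomials are coprime, so the S-polynomial reduces to 0 (Buchberger's first criterion).
Every S-polynomial of the final basis reduces to 0, so we have a Gröbner basis.
Inter-reduce: drop elements whose leading term is divisible by another's, tail-reduce, and make monic.
Reduced Gröbner basis: {u + 17/3v + 100/3, v^2 + 118/17v + 165/17}.

From the last basis element, v^2 + 118/17v + 165/17 = 0, so v takes values in {-5, -33/17}. Each choice, substituted upward through the basis, yields the corresponding point(s) of the solution set.
  v = -5: the earlier basis element becomes u + 5 = 0, giving u = -5 — point (-5, -5).
  v = -33/17: the earlier basis element becomes u + 67/3 = 0, giving u = -67/3 — point (-67/3, -33/17).
Check: every point annihilates each of the original generators.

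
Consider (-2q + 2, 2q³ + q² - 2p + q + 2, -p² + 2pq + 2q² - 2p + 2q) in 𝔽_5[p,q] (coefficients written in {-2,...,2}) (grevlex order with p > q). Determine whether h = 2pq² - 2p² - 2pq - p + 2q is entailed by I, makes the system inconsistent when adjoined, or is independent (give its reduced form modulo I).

Adjoining 2pq² - 2p² - 2pq - p + 2q makes the ideal the whole ring: the system is inconsistent.

First compute the reduced Gröbner basis of I by Buchberger's algorithm.
f_1 = -2q + 2, LT = q.
f_2 = 2q³ + q² - 2p + q + 2, LT = q³.
f_3 = -p² + 2pq + 2q² - 2p + 2q, LT = p².

S(f_1,f_2): lcm = q³. S = q² + p + 2q - 1.
  leading term q²: subtract (2q)·f_1 from q² + p + 2q - 1 → p - 2q - 1
  leading term p: no divisor's leading term divides it; move p to the remainder.
  leading term q: subtract (1)·f_1 from -2q - 1 → 2
  leading term 1: no divisor's leading term divides it; move 2 to the remainder.
  remainder p + 2 ≠ 0; add k_4 = p + 2 to the basis.

S(f_1,f_3): leading monomials are coprime, so the S-polynomial reduces to 0 (Buchberger's first criterion).
S(f_2,f_3): leading monomials are coprime, so the S-polynomial reduces to 0 (Buchberger's first criterion).
S(f_1,k_4): leading monomials are coprime, so the S-polynomial reduces to 0 (Buchberger's first criterion).
S(f_2,k_4): leading monomials are coprime, so the S-polynomial reduces to 0 (Buchberger's first criterion).
S(f_3,k_4): lcm = p². S = -2pq - 2q² - 2q.
  leading term pq: subtract (p)·f_1 from -2pq - 2q² - 2q → -2q² - 2p - 2q
  leading term q²: subtract (q)·f_1 from -2q² - 2p - 2q → -2p + q
  leading term p: subtract (-2)·k_4 from -2p + q → q - 1
  leading term q: subtract (2)·f_1 from q - 1 → 0
  remainder 0.

Every S-polynomial of the final basis reduces to 0, so we have a Gröbner basis.
Inter-reduce: drop elements whose leading term is divisible by another's, tail-reduce, and make monic.
Reduced Gröbner basis: {p + 2, q - 1}.
Label its elements g_1 = p + 2, g_2 = q - 1.

Reduce h = 2pq² - 2p² - 2pq - p + 2q modulo G:
  leading term pq²: subtract (2q²)·g_1 from 2pq² - 2p² - 2pq - p + 2q → -2p² - 2pq + q² - p + 2q
  leading term p²: subtract (-2p)·g_1 from -2p² - 2pq + q² - p + 2q → -2pq + q² - 2p + 2q
  leading term pq: subtract (-2q)·g_1 from -2pq + q² - 2p + 2q → q² - 2p + q
  leading term q²: subtract (q)·g_2 from q² - 2p + q → -2p + 2q
  leading term p: subtract (-2)·g_1 from -2p + 2q → 2q - 1
  leading term q: subtract (2)·g_2 from 2q - 1 → 1
  leading term 1: no divisor's leading term divides it; move 1 to the remainder.
  normal form = 1.
The normal form is nonzero, so h ∉ I. Since h minus its normal form lies in I, I + (h) = I + (r) where r = 1; decide whether this ideal is the whole ring.
Here r = 1 is a nonzero constant, hence a unit: 1 ∈ I + (h), the Gröbner basis of I + (h) is {1}, and the enlarged system has no common solution — adjoining h is inconsistent.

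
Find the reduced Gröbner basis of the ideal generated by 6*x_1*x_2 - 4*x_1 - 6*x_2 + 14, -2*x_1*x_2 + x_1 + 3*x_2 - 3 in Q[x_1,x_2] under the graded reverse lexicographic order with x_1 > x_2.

G = {x_2**2 + 2/3*x_2 - 1/3, x_1 - 3*x_2 - 5}

Buchberger's algorithm terminates because the ascending chain of leading-term ideals stabilizes.

f_1 = 6*x_1*x_2 - 4*x_1 - 6*x_2 + 14, LT = x_1*x_2.
f_2 = -2*x_1*x_2 + x_1 + 3*x_2 - 3, LT = x_1*x_2.

S(f_1,f_2): lcm = x_1*x_2. S = -1/6*x_1 + 1/2*x_2 + 5/6.
  leading term x_1: no divisor's leading term divides it; move -1/6*x_1 to the remainder.
  leading term x_2: no divisor's leading term divides it; move 1/2*x_2 to the remainder.
  leading term 1: no divisor's leading term divides it; move 5/6 to the remainder.
  remainder -1/6*x_1 + 1/2*x_2 + 5/6 ≠ 0; add g_3 = -1/6*x_1 + 1/2*x_2 + 5/6 to the basis.

S(f_1,g_3): lcm = x_1*x_2. S = 3*x_2**2 - 2/3*x_1 + 4*x_2 + 7/3.
  leading term x_2**2: no divisor's leading term divides it; move 3*x_2**2 to the remainder.
  leading term x_1: subtract (4)·g_3 from -2/3*x_1 + 4*x_2 + 7/3 → 2*x_2 - 1
  leading term x_2: no divisor's leading term divides it; move 2*x_2 to the remainder.
  leading term 1: no divisor's leading term divides it; move -1 to the remainder.
  remainder 3*x_2**2 + 2*x_2 - 1 ≠ 0; add g_4 = 3*x_2**2 + 2*x_2 - 1 to the basis.

S(f_2,g_3): lcm = x_1*x_2. S = 3*x_2**2 - 1/2*x_1 + 7/2*x_2 + 3/2.
  leading term x_2**2: subtract (1)·g_4 from 3*x_2**2 - 1/2*x_1 + 7/2*x_2 + 3/2 → -1/2*x_1 + 3/2*x_2 + 5/2
  leading term x_1: subtract (3)·g_3 from -1/2*x_1 + 3/2*x_2 + 5/2 → 0
  remainder 0.

S(f_1,g_4): lcm = x_1*x_2**2. S = -4/3*x_1*x_2 - x_2**2 + 1/3*x_1 + 7/3*x_2.
  leading term x_1*x_2: subtract (-2/9)·f_1 from -4/3*x_1*x_2 - x_2**2 + 1/3*x_1 + 7/3*x_2 → -x_2**2 - 5/9*x_1 + x_2 + 28/9
  leading term x_2**2: subtract (-1/3)·g_4 from -x_2**2 - 5/9*x_1 + x_2 + 28/9 → -5/9*x_1 + 5/3*x_2 + 25/9
  leading term x_1: subtract (10/3)·g_3 from -5/9*x_1 + 5/3*x_2 + 25/9 → 0
  remainder 0.

S(f_2,g_4): lcm = x_1*x_2**2. S = -7/6*x_1*x_2 - 3/2*x_2**2 + 1/3*x_1 + 3/2*x_2.
  leading term x_1*x_2: subtract (-7/36)·f_1 from -7/6*x_1*x_2 - 3/2*x_2**2 + 1/3*x_1 + 3/2*x_2 → -3/2*x_2**2 - 4/9*x_1 + 1/3*x_2 + 49/18
  leading term x_2**2: subtract (-1/2)·g_4 from -3/2*x_2**2 - 4/9*x_1 + 1/3*x_2 + 49/18 → -4/9*x_1 + 4/3*x_2 + 20/9
  leading term x_1: subtract (8/3)·g_3 from -4/9*x_1 + 4/3*x_2 + 20/9 → 0
  remainder 0.

S(g_3,g_4): leading monomials are coprime, so the S-polynomial reduces to 0 (Buchberger's first criterion).
Every S-polynomial of the final basis reduces to 0, so we have a Gröbner basis.
Inter-reduce: drop elements whose leading term is divisible by another's, tail-reduce, and make monic.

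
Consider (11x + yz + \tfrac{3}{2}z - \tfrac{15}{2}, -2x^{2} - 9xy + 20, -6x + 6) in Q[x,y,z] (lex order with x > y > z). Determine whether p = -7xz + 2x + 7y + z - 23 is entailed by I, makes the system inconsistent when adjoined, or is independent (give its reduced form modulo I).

Adjoining -7xz + 2x + 7y + z - 23 makes the ideal the whole ring: the system is inconsistent.

First compute the reduced Gröbner basis of I by Buchberger's algorithm.
f_1 = 11x + yz + \tfrac{3}{2}z - \tfrac{15}{2}, LT = x.
f_2 = -2x^{2} - 9xy + 20, LT = x^{2}.
f_3 = -6x + 6, LT = x.

S(f_1,f_2): lcm = x^{2}. S = \tfrac{1}{11}xyz - \tfrac{9}{2}xy + \tfrac{3}{22}xz - \tfrac{15}{22}x + 10.
  reduce S modulo (f_1, f_2, f_3):
  remainder -\tfrac{1}{121}y^{2}z^{2} + \tfrac{9}{22}y^{2}z - \tfrac{3}{121}yz^{2} + \tfrac{357}{484}yz - \tfrac{135}{44}y - \tfrac{9}{484}z^{2} + \tfrac{45}{242}z + \tfrac{4615}{484} ≠ 0; add h_4 = -\tfrac{1}{121}y^{2}z^{2} + \tfrac{9}{22}y^{2}z - \tfrac{3}{121}yz^{2} + \tfrac{357}{484}yz - \tfrac{135}{44}y - \tfrac{9}{484}z^{2} + \tfrac{45}{242}z + \tfrac{4615}{484} to the basis.

S(f_1,f_3): lcm = x. S = \tfrac{1}{11}yz + \tfrac{3}{22}z + \tfrac{7}{22}.
  reduce S modulo (f_1, f_2, f_3, h_4):
  remainder \tfrac{1}{11}yz + \tfrac{3}{22}z + \tfrac{7}{22} ≠ 0; add h_5 = \tfrac{1}{11}yz + \tfrac{3}{22}z + \tfrac{7}{22} to the basis.

S(f_2,f_3): lcm = x^{2}. S = \tfrac{9}{2}xy + x - 10.
  reduce S modulo (f_1, f_2, f_3, h_4, h_5):
  remainder \tfrac{9}{2}y - 9 ≠ 0; add h_6 = \tfrac{9}{2}y - 9 to the basis.

S(h_4,h_6): lcm = y^{2}z^{2}. S = -\tfrac{99}{2}y^{2}z + 5yz^{2} - \tfrac{357}{4}yz + \tfrac{1485}{4}y + \tfrac{9}{4}z^{2} - \tfrac{45}{2}z - \tfrac{4615}{4}.
  reduce S modulo (f_1, f_2, f_3, h_4, h_5, h_6):
  remainder -\tfrac{21}{4}z^{2} - \tfrac{35}{2}z - \tfrac{49}{4} ≠ 0; add h_7 = -\tfrac{21}{4}z^{2} - \tfrac{35}{2}z - \tfrac{49}{4} to the basis.

S(h_5,h_6): lcm = yz. S = \tfrac{7}{2}z + \tfrac{7}{2}.
  reduce S modulo (f_1, f_2, f_3, h_4, h_5, h_6, h_7):
  remainder \tfrac{7}{2}z + \tfrac{7}{2} ≠ 0; add h_8 = \tfrac{7}{2}z + \tfrac{7}{2} to the basis.

The other S-polynomials (S(f_1,h_4), S(f_2,h_4), S(f_3,h_4), S(f_1,h_5), S(f_2,h_5), S(f_3,h_5), S(h_4,h_5), S(f_1,h_6), S(f_2,h_6), S(f_3,h_6), S(f_1,h_7), S(f_2,h_7), S(f_3,h_7), S(h_4,h_7), S(h_5,h_7), S(h_6,h_7), S(f_1,h_8), S(f_2,h_8), S(f_3,h_8), S(h_4,h_8), S(h_5,h_8), S(h_6,h_8), S(h_7,h_8)) all reduce to 0 modulo the current basis, so we have a Gröbner basis.
Inter-reduce: drop elements whose leading term is divisible by another's, tail-reduce, and make monic.
Reduced Gröbner basis: {x - 1, y - 2, z + 1}.
Label its elements g_1 = x - 1, g_2 = y - 2, g_3 = z + 1.

Reduce p = -7xz + 2x + 7y + z - 23 modulo G:
  leading term xz: subtract (-7z)·g_1 from -7xz + 2x + 7y + z - 23 → 2x + 7y - 6z - 23
  leading term x: subtract (2)·g_1 from 2x + 7y - 6z - 23 → 7y - 6z - 21
  leading term y: subtract (7)·g_2 from 7y - 6z - 21 → -6z - 7
  leading term z: subtract (-6)·g_3 from -6z - 7 → -1
  leading term 1: no divisor's leading term divides it; move -1 to the remainder.
  normal form = -1.
The normal form is nonzero, so p ∉ I. Since p minus its normal form lies in I, I + (p) = I + (r) where r = -1; decide whether this ideal is the whole ring.
Here r = -1 is a nonzero constant, hence a unit: 1 ∈ I + (p), the Gröbner basis of I + (p) is {1}, and the enlarged system has no common solution — adjoining p is inconsistent.

The remainder on division by a Gröbner basis is unique — it is the normal form.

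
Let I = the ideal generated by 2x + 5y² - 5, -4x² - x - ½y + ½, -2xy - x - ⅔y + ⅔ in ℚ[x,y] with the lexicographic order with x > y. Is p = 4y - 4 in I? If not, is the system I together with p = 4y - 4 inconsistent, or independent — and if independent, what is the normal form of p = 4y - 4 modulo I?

First compute the reduced Gröbner basis of I by Buchberger's algorithm.
f_1 = 2x + 5y² - 5, LT = x.
f_2 = -4x² - x - ½y + ½, LT = x².
f_3 = -2xy - x - ⅔y + ⅔, LT = xy.

S(f_1,f_2): lcm = x². S = 5/2xy² - 11/4x - ⅛y + ⅛.
  leading term xy²: subtract (5/4y²)·f_1 from 5/2xy² - 11/4x - ⅛y + ⅛ → -11/4x - 25/4y⁴ + 25/4y² - ⅛y + ⅛
  leading term x: subtract (-11/8)·f_1 from -11/4x - 25/4y⁴ + 25/4y² - ⅛y + ⅛ → -25/4y⁴ + 105/8y² - ⅛y - 27/4
  leading term y⁴: no divisor's leading term divides it; move -25/4y⁴ to the remainder.
  leading term y²: no divisor's leading term divides it; move 105/8y² to the remainder.
  leading term y: no divisor's leading term divides it; move -⅛y to the remainder.
  leading term 1: no divisor's leading term divides it; move -27/4 to the remainder.
  remainder -25/4y⁴ + 105/8y² - ⅛y - 27/4 ≠ 0; add h_4 = -25/4y⁴ + 105/8y² - ⅛y - 27/4 to the basis.

S(f_1,f_3): lcm = xy. S = -½x + 5/2y³ - 17/6y + ⅓.
  leading term x: subtract (-¼)·f_1 from -½x + 5/2y³ - 17/6y + ⅓ → 5/2y³ + 5/4y² - 17/6y - 11/12
  leading term y³: no divisor's leading term divides it; move 5/2y³ to the remainder.
  leading term y²: no divisor's leading term divides it; move 5/4y² to the remainder.
  leading term y: no divisor's leading term divides it; move -17/6y to the remainder.
  leading term 1: no divisor's leading term divides it; move -11/12 to the remainder.
  remainder 5/2y³ + 5/4y² - 17/6y - 11/12 ≠ 0; add h_5 = 5/2y³ + 5/4y² - 17/6y - 11/12 to the basis.

S(f_2,f_3): lcm = x²y. S = -½x² - 1/12xy + ⅓x + ⅛y² - ⅛y.
  leading term x²: subtract (-¼x)·f_1 from -½x² - 1/12xy + ⅓x + ⅛y² - ⅛y → 5/4xy² - 1/12xy - 11/12x + ⅛y² - ⅛y
  leading term xy²: subtract (⅝y²)·f_1 from 5/4xy² - 1/12xy - 11/12x + ⅛y² - ⅛y → -1/12xy - 11/12x - 25/8y⁴ + 13/4y² - ⅛y
  leading term xy: subtract (-1/24y)·f_1 from -1/12xy - 11/12x - 25/8y⁴ + 13/4y² - ⅛y → -11/12x - 25/8y⁴ + 5/24y³ + 13/4y² - ⅓y
  leading term x: subtract (-11/24)·f_1 from -11/12x - 25/8y⁴ + 5/24y³ + 13/4y² - ⅓y → -25/8y⁴ + 5/24y³ + 133/24y² - ⅓y - 55/24
  leading term y⁴: subtract (½)·h_4 from -25/8y⁴ + 5/24y³ + 133/24y² - ⅓y - 55/24 → 5/24y³ - 49/48y² - 13/48y + 13/12
  leading term y³: subtract (1/12)·h_5 from 5/24y³ - 49/48y² - 13/48y + 13/12 → -9/8y² - 5/144y + 167/144
  leading term y²: no divisor's leading term divides it; move -9/8y² to the remainder.
  leading term y: no divisor's leading term divides it; move -5/144y to the remainder.
  leading term 1: no divisor's leading term divides it; move 167/144 to the remainder.
  remainder -9/8y² - 5/144y + 167/144 ≠ 0; add h_6 = -9/8y² - 5/144y + 167/144 to the basis.

S(f_3,h_4): lcm = xy⁴. S = ½xy³ + 21/10xy² - 1/50xy - 27/25x + ⅓y⁴ - ⅓y³.
  leading term xy³: subtract (¼y³)·f_1 from ½xy³ + 21/10xy² - 1/50xy - 27/25x + ⅓y⁴ - ⅓y³ → 21/10xy² - 1/50xy - 27/25x - 5/4y⁵ + ⅓y⁴ + 11/12y³
  leading term xy²: subtract (21/20y²)·f_1 from 21/10xy² - 1/50xy - 27/25x - 5/4y⁵ + ⅓y⁴ + 11/12y³ → -1/50xy - 27/25x - 5/4y⁵ - 59/12y⁴ + 11/12y³ + 21/4y²
  leading term xy: subtract (-1/100y)·f_1 from -1/50xy - 27/25x - 5/4y⁵ - 59/12y⁴ + 11/12y³ + 21/4y² → -27/25x - 5/4y⁵ - 59/12y⁴ + 29/30y³ + 21/4y² - 1/20y
  leading term x: subtract (-27/50)·f_1 from -27/25x - 5/4y⁵ - 59/12y⁴ + 29/30y³ + 21/4y² - 1/20y → -5/4y⁵ - 59/12y⁴ + 29/30y³ + 159/20y² - 1/20y - 27/10
  leading term y⁵: subtract (⅕y)·h_4 from -5/4y⁵ - 59/12y⁴ + 29/30y³ + 159/20y² - 1/20y - 27/10 → -59/12y⁴ - 199/120y³ + 319/40y² + 13/10y - 27/10
  leading term y⁴: subtract (59/75)·h_4 from -59/12y⁴ - 199/120y³ + 319/40y² + 13/10y - 27/10 → -199/120y³ - 47/20y² + 839/600y + 261/100
  leading term y³: subtract (-199/300)·h_5 from -199/120y³ - 47/20y² + 839/600y + 261/100 → -73/48y² - 433/900y + 7207/3600
  leading term y²: subtract (73/54)·h_6 from -73/48y² - 433/900y + 7207/3600 → -84403/194400y + 84403/194400
  leading term y: no divisor's leading term divides it; move -84403/194400y to the remainder.
  leading term 1: no divisor's leading term divides it; move 84403/194400 to the remainder.
  remainder -84403/194400y + 84403/194400 ≠ 0; add h_7 = -84403/194400y + 84403/194400 to the basis.

The other S-polynomials (S(f_1,h_4), S(f_2,h_4), S(f_1,h_5), S(f_2,h_5), S(f_3,h_5), S(h_4,h_5), S(f_1,h_6), S(f_2,h_6), S(f_3,h_6), S(h_4,h_6), S(h_5,h_6), S(f_1,h_7), S(f_2,h_7), S(f_3,h_7), S(h_4,h_7), S(h_5,h_7), S(h_6,h_7)) all reduce to 0 modulo the current basis, so we have a Gröbner basis.
Inter-reduce: drop elements whose leading term is divisible by another's, tail-reduce, and make monic.
Reduced Gröbner basis: {x, y - 1}.
Label its elements g_1 = x, g_2 = y - 1.

Reduce p = 4y - 4 modulo G:
  leading term y: subtract (4)·g_2 from 4y - 4 → 0
  normal form = 0.
Since the normal form is 0, p ∈ I.

4y - 4 lies in I (it reduces to 0).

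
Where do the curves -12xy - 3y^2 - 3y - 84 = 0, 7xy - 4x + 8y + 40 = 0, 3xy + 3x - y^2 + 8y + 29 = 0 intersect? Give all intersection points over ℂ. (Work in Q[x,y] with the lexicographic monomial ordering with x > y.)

{(-3, 4)}

Compute a lex Gröbner basis by Buchberger's algorithm.
f_1 = -12xy - 3y^2 - 3y - 84, LT = xy.
f_2 = 7xy - 4x + 8y + 40, LT = xy.
f_3 = 3xy + 3x - y^2 + 8y + 29, LT = xy.

S(f_1,f_2): lcm = xy. S = 4/7x + 1/4y^2 - 25/28y + 9/7.
  leading term x: no divisor's leading term divides it; move 4/7x to the remainder.
  leading term y^2: no divisor's leading term divides it; move 1/4y^2 to the remainder.
  leading term y: no divisor's leading term divides it; move -25/28y to the remainder.
  leading term 1: no divisor's leading term divides it; move 9/7 to the remainder.
  remainder 4/7x + 1/4y^2 - 25/28y + 9/7 ≠ 0; add h_4 = 4/7x + 1/4y^2 - 25/28y + 9/7 to the basis.

S(f_1,f_3): lcm = xy. S = -x + 7/12y^2 - 29/12y - 8/3.
  leading term x: subtract (-7/4)·h_4 from -x + 7/12y^2 - 29/12y - 8/3 → 49/48y^2 - 191/48y - 5/12
  leading term y^2: no divisor's leading term divides it; move 49/48y^2 to the remainder.
  leading term y: no divisor's leading term divides it; move -191/48y to the remainder.
  leading term 1: no divisor's leading term divides it; move -5/12 to the remainder.
  remainder 49/48y^2 - 191/48y - 5/12 ≠ 0; add h_5 = 49/48y^2 - 191/48y - 5/12 to the basis.

S(f_2,f_3): lcm = xy. S = -11/7x + 1/3y^2 - 32/21y - 83/21.
  leading term x: subtract (-11/4)·h_4 from -11/7x + 1/3y^2 - 32/21y - 83/21 → 49/48y^2 - 191/48y - 5/12
  leading term y^2: subtract (1)·h_5 from 49/48y^2 - 191/48y - 5/12 → 0
  remainder 0.

S(f_1,h_4): lcm = xy. S = -7/16y^3 + 29/16y^2 - 2y + 7.
  leading term y^3: subtract (-3/7y)·h_5 from -7/16y^3 + 29/16y^2 - 2y + 7 → 3/28y^2 - 61/28y + 7
  leading term y^2: subtract (36/343)·h_5 from 3/28y^2 - 61/28y + 7 → -604/343y + 2416/343
  leading term y: no divisor's leading term divides it; move -604/343y to the remainder.
  leading term 1: no divisor's leading term divides it; move 2416/343 to the remainder.
  remainder -604/343y + 2416/343 ≠ 0; add h_6 = -604/343y + 2416/343 to the basis.

S(f_2,h_4): lcm = xy. S = -4/7x - 7/16y^3 + 25/16y^2 - 31/28y + 40/7.
  leading term x: subtract (-1)·h_4 from -4/7x - 7/16y^3 + 25/16y^2 - 31/28y + 40/7 → -7/16y^3 + 29/16y^2 - 2y + 7
  leading term y^3: subtract (-3/7y)·h_5 from -7/16y^3 + 29/16y^2 - 2y + 7 → 3/28y^2 - 61/28y + 7
  leading term y^2: subtract (36/343)·h_5 from 3/28y^2 - 61/28y + 7 → -604/343y + 2416/343
  leading term y: subtract (1)·h_6 from -604/343y + 2416/343 → 0
  remainder 0.

S(f_3,h_4): lcm = xy. S = x - 7/16y^3 + 59/48y^2 + 5/12y + 29/3.
  leading term x: subtract (7/4)·h_4 from x - 7/16y^3 + 59/48y^2 + 5/12y + 29/3 → -7/16y^3 + 19/24y^2 + 95/48y + 89/12
  leading term y^3: subtract (-3/7y)·h_5 from -7/16y^3 + 19/24y^2 + 95/48y + 89/12 → -307/336y^2 + 605/336y + 89/12
  leading term y^2: subtract (-307/343)·h_5 from -307/336y^2 + 605/336y + 89/12 → -604/343y + 2416/343
  leading term y: subtract (1)·h_6 from -604/343y + 2416/343 → 0
  remainder 0.

S(f_1,h_5): lcm = xy^2. S = 191/49xy + 20/49x + 1/4y^3 + 1/4y^2 + 7y.
  leading term xy: subtract (-191/588)·f_1 from 191/49xy + 20/49x + 1/4y^3 + 1/4y^2 + 7y → 20/49x + 1/4y^3 - 71/98y^2 + 1181/196y - 191/7
  leading term x: subtract (5/7)·h_4 from 20/49x + 1/4y^3 - 71/98y^2 + 1181/196y - 191/7 → 1/4y^3 - 177/196y^2 + 653/98y - 1382/49
  leading term y^3: subtract (12/49y)·h_5 from 1/4y^3 - 177/196y^2 + 653/98y - 1382/49 → 1/14y^2 + 663/98y - 1382/49
  leading term y^2: subtract (24/343)·h_5 from 1/14y^2 + 663/98y - 1382/49 → 2416/343y - 9664/343
  leading term y: subtract (-4)·h_6 from 2416/343y - 9664/343 → 0
  remainder 0.

S(f_2,h_5): lcm = xy^2. S = 163/49xy + 20/49x + 8/7y^2 + 40/7y.
  leading term xy: subtract (-163/588)·f_1 from 163/49xy + 20/49x + 8/7y^2 + 40/7y → 20/49x + 61/196y^2 + 957/196y - 163/7
  leading term x: subtract (5/7)·h_4 from 20/49x + 61/196y^2 + 957/196y - 163/7 → 13/98y^2 + 541/98y - 1186/49
  leading term y^2: subtract (312/2401)·h_5 from 13/98y^2 + 541/98y - 1186/49 → 14496/2401y - 57984/2401
  leading term y: subtract (-24/7)·h_6 from 14496/2401y - 57984/2401 → 0
  remainder 0.

S(f_3,h_5): lcm = xy^2. S = 240/49xy + 20/49x - 1/3y^3 + 8/3y^2 + 29/3y.
  leading term xy: subtract (-20/49)·f_1 from 240/49xy + 20/49x - 1/3y^3 + 8/3y^2 + 29/3y → 20/49x - 1/3y^3 + 212/147y^2 + 1241/147y - 240/7
  leading term x: subtract (5/7)·h_4 from 20/49x - 1/3y^3 + 212/147y^2 + 1241/147y - 240/7 → -1/3y^3 + 743/588y^2 + 5339/588y - 1725/49
  leading term y^3: subtract (-16/49y)·h_5 from -1/3y^3 + 743/588y^2 + 5339/588y - 1725/49 → -1/28y^2 + 1753/196y - 1725/49
  leading term y^2: subtract (-12/343)·h_5 from -1/28y^2 + 1753/196y - 1725/49 → 3020/343y - 12080/343
  leading term y: subtract (-5)·h_6 from 3020/343y - 12080/343 → 0
  remainder 0.

S(h_4,h_5): leading monomials are coprime, so the S-polynomial reduces to 0 (Buchberger's first criterion).
S(f_1,h_6): lcm = xy. S = 4x + 1/4y^2 + 1/4y + 7.
  leading term x: subtract (7)·h_4 from 4x + 1/4y^2 + 1/4y + 7 → -3/2y^2 + 13/2y - 2
  leading term y^2: subtract (-72/49)·h_5 from -3/2y^2 + 13/2y - 2 → 32/49y - 128/49
  leading term y: subtract (-56/151)·h_6 from 32/49y - 128/49 → 0
  remainder 0.

S(f_2,h_6): lcm = xy. S = 24/7x + 8/7y + 40/7.
  leading term x: subtract (6)·h_4 from 24/7x + 8/7y + 40/7 → -3/2y^2 + 13/2y - 2
  leading term y^2: subtract (-72/49)·h_5 from -3/2y^2 + 13/2y - 2 → 32/49y - 128/49
  leading term y: subtract (-56/151)·h_6 from 32/49y - 128/49 → 0
  remainder 0.

S(f_3,h_6): lcm = xy. S = 5x - 1/3y^2 + 8/3y + 29/3.
  leading term x: subtract (35/4)·h_4 from 5x - 1/3y^2 + 8/3y + 29/3 → -121/48y^2 + 503/48y - 19/12
  leading term y^2: subtract (-121/49)·h_5 from -121/48y^2 + 503/48y - 19/12 → 32/49y - 128/49
  leading term y: subtract (-56/151)·h_6 from 32/49y - 128/49 → 0
  remainder 0.

S(h_4,h_6): leading monomials are coprime, so the S-polynomial reduces to 0 (Buchberger's first criterion).
S(h_5,h_6): lcm = y^2. S = 5/49y - 20/49.
  leading term y: subtract (-35/604)·h_6 from 5/49y - 20/49 → 0
  remainder 0.

Every S-polynomial of the final basis reduces to 0, so we have a Gröbner basis.
Inter-reduce: drop elements whose leading term is divisible by another's, tail-reduce, and make monic.
Reduced Gröbner basis: {x + 3, y - 4}.

Elimination: the polynomial y - 4 lies in the elimination ideal for y, so y ∈ {4}. For each such y, the remaining basis elements (now univariate) give the rest of the solution.
  y = 4: the earlier basis element becomes x + 3 = 0, giving x = -3 — point (-3, 4).
This is the nonlinear analogue of row-reducing a linear system.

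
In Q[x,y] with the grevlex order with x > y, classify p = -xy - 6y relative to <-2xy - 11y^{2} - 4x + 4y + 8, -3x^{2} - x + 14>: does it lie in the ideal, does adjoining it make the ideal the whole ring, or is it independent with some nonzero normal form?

-xy - 6y is independent of I; its normal form modulo I is \tfrac{11}{2}y^{2} + 2x - 8y - 4.

First compute the reduced Gröbner basis of I by Buchberger's algorithm.
f_1 = -2xy - 11y^{2} - 4x + 4y + 8, LT = xy.
f_2 = -3x^{2} - x + 14, LT = x^{2}.

S(f_1,f_2): lcm = x^{2}y. S = \tfrac{11}{2}xy^{2} + 2x^{2} - \tfrac{7}{3}xy - 4x + \tfrac{14}{3}y.
  reduce S modulo (f_1, f_2):
  remainder -\tfrac{121}{4}y^{3} + \tfrac{253}{3}y^{2} + 22x - 44 ≠ 0; add h_3 = -\tfrac{121}{4}y^{3} + \tfrac{253}{3}y^{2} + 22x - 44 to the basis.

The other S-polynomials (S(f_1,h_3), S(f_2,h_3)) all reduce to 0 modulo the current basis, so we have a Gröbner basis.
Inter-reduce: drop elements whose leading term is divisible by another's, tail-reduce, and make monic.
Reduced Gröbner basis: {y^{3} - \tfrac{92}{33}y^{2} - \tfrac{8}{11}x + \tfrac{16}{11}, x^{2} + \tfrac{1}{3}x - \tfrac{14}{3}, xy + \tfrac{11}{2}y^{2} + 2x - 2y - 4}.
Label its elements g_1 = y^{3} - \tfrac{92}{33}y^{2} - \tfrac{8}{11}x + \tfrac{16}{11}, g_2 = x^{2} + \tfrac{1}{3}x - \tfrac{14}{3}, g_3 = xy + \tfrac{11}{2}y^{2} + 2x - 2y - 4.

Reduce p = -xy - 6y modulo G:
  leading term xy: subtract (-1)·g_3 from -xy - 6y → \tfrac{11}{2}y^{2} + 2x - 8y - 4
  leading term y^{2}: no divisor's leading term divides it; move \tfrac{11}{2}y^{2} to the remainder.
  leading term x: no divisor's leading term divides it; move 2x to the remainder.
  leading term y: no divisor's leading term divides it; move -8y to the remainder.
  leading term 1: no divisor's leading term divides it; move -4 to the remainder.
  normal form = \tfrac{11}{2}y^{2} + 2x - 8y - 4.
The normal form is nonzero, so p ∉ I. Since p minus its normal form lies in I, I + (p) = I + (r) where r = \tfrac{11}{2}y^{2} + 2x - 8y - 4; decide whether this ideal is the whole ring.
Run Buchberger on G together with r (pairs among the g_i already reduce to 0 since G is a Gröbner basis):
g_1 = y^{3} - \tfrac{92}{33}y^{2} - \tfrac{8}{11}x + \tfrac{16}{11}, LT = y^{3}.
g_2 = x^{2} + \tfrac{1}{3}x - \tfrac{14}{3}, LT = x^{2}.
g_3 = xy + \tfrac{11}{2}y^{2} + 2x - 2y - 4, LT = xy.
r = \tfrac{11}{2}y^{2} + 2x - 8y - 4, LT = y^{2}.

S(g_1,r): lcm = y^{3}. S = -\tfrac{4}{11}xy - \tfrac{4}{3}y^{2} - \tfrac{8}{11}x + \tfrac{8}{11}y + \tfrac{16}{11}.
  reduce S modulo (g_1, g_2, g_3, r):
  remainder -\tfrac{8}{33}x + \tfrac{32}{33}y + \tfrac{16}{33} ≠ 0; add m_5 = -\tfrac{8}{33}x + \tfrac{32}{33}y + \tfrac{16}{33} to the basis.

S(g_3,r): lcm = xy^{2}. S = \tfrac{11}{2}y^{3} - \tfrac{4}{11}x^{2} + \tfrac{38}{11}xy - 2y^{2} + \tfrac{8}{11}x - 4y.
  reduce S modulo (g_1, g_2, g_3, r, m_5):
  remainder -\tfrac{16}{3}y ≠ 0; add m_6 = -\tfrac{16}{3}y to the basis.

The other S-polynomials (S(g_1,g_2), S(g_1,g_3), S(g_2,g_3), S(g_2,r), S(g_1,m_5), S(g_2,m_5), S(g_3,m_5), S(r,m_5), S(g_1,m_6), S(g_2,m_6), S(g_3,m_6), S(r,m_6), S(m_5,m_6)) all reduce to 0 modulo the current basis, so we have a Gröbner basis.
Inter-reduce: drop elements whose leading term is divisible by another's, tail-reduce, and make monic.
Reduced Gröbner basis: {x - 2, y}.
The reduced Gröbner basis of I + (p) is {x - 2, y} ≠ {1}, a proper ideal, so the enlarged system stays consistent: p is independent of I, with normal form \tfrac{11}{2}y^{2} + 2x - 8y - 4.

Ideal membership is decidable via reduction modulo a Gröbner basis.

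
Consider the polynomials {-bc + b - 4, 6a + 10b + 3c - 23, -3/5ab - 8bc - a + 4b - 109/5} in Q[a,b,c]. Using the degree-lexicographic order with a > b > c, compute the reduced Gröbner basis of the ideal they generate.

f_1 = -bc + b - 4, LT = bc.
f_2 = 6a + 10b + 3c - 23, LT = a.
f_3 = -3/5ab - 8bc - a + 4b - 109/5, LT = ab.

S(f_1,f_3): lcm = abc. S = -40/3bc^2 - ab - 5/3ac + 20/3bc + 4a - 109/3c.
  leading term bc^2: subtract (40/3c)·f_1 from -40/3bc^2 - ab - 5/3ac + 20/3bc + 4a - 109/3c → -ab - 5/3ac - 20/3bc + 4a + 17c
  leading term ab: subtract (-1/6b)·f_2 from -ab - 5/3ac - 20/3bc + 4a + 17c → -5/3ac + 5/3b^2 - 37/6bc + 4a - 23/6b + 17c
  leading term ac: subtract (-5/18c)·f_2 from -5/3ac + 5/3b^2 - 37/6bc + 4a - 23/6b + 17c → 5/3b^2 - 61/18bc + 5/6c^2 + 4a - 23/6b + 191/18c
  leading term b^2: no divisor's leading term divides it; move 5/3b^2 to the remainder.
  leading term bc: subtract (61/18)·f_1 from -61/18bc + 5/6c^2 + 4a - 23/6b + 191/18c → 5/6c^2 + 4a - 65/9b + 191/18c + 122/9
  leading term c^2: no divisor's leading term divides it; move 5/6c^2 to the remainder.
  leading term a: subtract (2/3)·f_2 from 4a - 65/9b + 191/18c + 122/9 → -125/9b + 155/18c + 260/9
  leading term b: no divisor's leading term divides it; move -125/9b to the remainder.
  leading term c: no divisor's leading term divides it; move 155/18c to the remainder.
  leading term 1: no divisor's leading term divides it; move 260/9 to the remainder.
  remainder 5/3b^2 + 5/6c^2 - 125/9b + 155/18c + 260/9 ≠ 0; add g_4 = 5/3b^2 + 5/6c^2 - 125/9b + 155/18c + 260/9 to the basis.

S(f_2,f_3): lcm = ab. S = 5/3b^2 - 77/6bc - 5/3a + 17/6b - 109/3.
  leading term b^2: subtract (1)·g_4 from 5/3b^2 - 77/6bc - 5/3a + 17/6b - 109/3 → -77/6bc - 5/6c^2 - 5/3a + 301/18b - 155/18c - 587/9
  leading term bc: subtract (77/6)·f_1 from -77/6bc - 5/6c^2 - 5/3a + 301/18b - 155/18c - 587/9 → -5/6c^2 - 5/3a + 35/9b - 155/18c - 125/9
  leading term c^2: no divisor's leading term divides it; move -5/6c^2 to the remainder.
  leading term a: subtract (-5/18)·f_2 from -5/3a + 35/9b - 155/18c - 125/9 → 20/3b - 70/9c - 365/18
  leading term b: no divisor's leading term divides it; move 20/3b to the remainder.
  leading term c: no divisor's leading term divides it; move -70/9c to the remainder.
  leading term 1: no divisor's leading term divides it; move -365/18 to the remainder.
  remainder -5/6c^2 + 20/3b - 70/9c - 365/18 ≠ 0; add g_5 = -5/6c^2 + 20/3b - 70/9c - 365/18 to the basis.

The other S-polynomials (S(f_1,f_2), S(f_1,g_4), S(f_2,g_4), S(f_3,g_4), S(f_1,g_5), S(f_2,g_5), S(f_3,g_5), S(g_4,g_5)) all reduce to 0 modulo the current basis, so we have a Gröbner basis.
Inter-reduce: drop elements whose leading term is divisible by another's, tail-reduce, and make monic.

G = {b^2 - 13/3b + 1/2c + 31/6, bc - b + 4, c^2 - 8b + 28/3c + 73/3, a + 5/3b + 1/2c - 23/6}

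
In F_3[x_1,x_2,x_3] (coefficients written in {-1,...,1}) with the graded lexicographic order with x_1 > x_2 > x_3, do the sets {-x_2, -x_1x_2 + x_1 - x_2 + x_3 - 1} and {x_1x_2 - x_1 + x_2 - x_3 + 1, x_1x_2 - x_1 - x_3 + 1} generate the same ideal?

Equality of ideals is decidable: compute both reduced Gröbner bases (unique for the ordering) and check whether they agree.
Buchberger on the first generating set:
f_1 = -x_2, LT = x_2.
f_2 = -x_1x_2 + x_1 - x_2 + x_3 - 1, LT = x_1x_2.

S(f_1,f_2): lcm = x_1x_2. S = x_1 - x_2 + x_3 - 1.
  leading term x_1: no divisor's leading term divides it; move x_1 to the remainder.
  leading term x_2: subtract (1)·f_1 from -x_2 + x_3 - 1 → x_3 - 1
  leading term x_3: no divisor's leading term divides it; move x_3 to the remainder.
  leading term 1: no divisor's leading term divides it; move -1 to the remainder.
  remainder x_1 + x_3 - 1 ≠ 0; add g_3 = x_1 + x_3 - 1 to the basis.

The other S-polynomials (S(f_1,g_3), S(f_2,g_3)) all reduce to 0 modulo the current basis, so we have a Gröbner basis.
Inter-reduce: drop elements whose leading term is divisible by another's, tail-reduce, and make monic.
Reduced Gröbner basis: {x_1 + x_3 - 1, x_2}.

Buchberger on the second generating set:
h_1 = x_1x_2 - x_1 + x_2 - x_3 + 1, LT = x_1x_2.
h_2 = x_1x_2 - x_1 - x_3 + 1, LT = x_1x_2.

S(h_1,h_2): lcm = x_1x_2. S = x_2.
  leading term x_2: no divisor's leading term divides it; move x_2 to the remainder.
  remainder x_2 ≠ 0; add k_3 = x_2 to the basis.

S(h_1,k_3): lcm = x_1x_2. S = -x_1 + x_2 - x_3 + 1.
  leading term x_1: no divisor's leading term divides it; move -x_1 to the remainder.
  leading term x_2: subtract (1)·k_3 from x_2 - x_3 + 1 → -x_3 + 1
  leading term x_3: no divisor's leading term divides it; move -x_3 to the remainder.
  leading term 1: no divisor's leading term divides it; move 1 to the remainder.
  remainder -x_1 - x_3 + 1 ≠ 0; add k_4 = -x_1 - x_3 + 1 to the basis.

The other S-polynomials (S(h_2,k_3), S(h_1,k_4), S(h_2,k_4), S(k_3,k_4)) all reduce to 0 modulo the current basis, so we have a Gröbner basis.
Inter-reduce: drop elements whose leading term is divisible by another's, tail-reduce, and make monic.
Reduced Gröbner basis: {x_1 + x_3 - 1, x_2}.

These coincide, so the ideals are equal.

Yes, the ideals are equal.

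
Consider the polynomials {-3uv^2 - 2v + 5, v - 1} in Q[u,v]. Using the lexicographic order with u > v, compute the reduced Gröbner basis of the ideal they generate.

f_1 = -3uv^2 - 2v + 5, LT = uv^2.
f_2 = v - 1, LT = v.

S(f_1,f_2): lcm = uv^2. S = uv + 2/3v - 5/3.
  leading term uv: subtract (u)·f_2 from uv + 2/3v - 5/3 → u + 2/3v - 5/3
  leading term u: no divisor's leading term divides it; move u to the remainder.
  leading term v: subtract (2/3)·f_2 from 2/3v - 5/3 → -1
  leading term 1: no divisor's leading term divides it; move -1 to the remainder.
  remainder u - 1 ≠ 0; add g_3 = u - 1 to the basis.

The other S-polynomials (S(f_1,g_3), S(f_2,g_3)) all reduce to 0 modulo the current basis, so we have a Gröbner basis.
Inter-reduce: drop elements whose leading term is divisible by another's, tail-reduce, and make monic.

G = {u - 1, v - 1}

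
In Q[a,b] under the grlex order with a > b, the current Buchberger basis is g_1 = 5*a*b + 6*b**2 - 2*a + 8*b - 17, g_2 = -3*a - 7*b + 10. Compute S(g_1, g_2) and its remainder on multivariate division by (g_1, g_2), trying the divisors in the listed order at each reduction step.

lcm(LM(g_1), LM(g_2)) = a*b.
S = (lcm/LT(g_1))·g_1 − (lcm/LT(g_2))·g_2 = -17/15*b**2 - 2/5*a + 74/15*b - 17/5.
Reduce S modulo (g_1, g_2) in that order:
  leading term b**2: no divisor's leading term divides it; move -17/15*b**2 to the remainder.
  leading term a: subtract (2/15)·g_2 from -2/5*a + 74/15*b - 17/5 → 88/15*b - 71/15
  leading term b: no divisor's leading term divides it; move 88/15*b to the remainder.
  leading term 1: no divisor's leading term divides it; move -71/15 to the remainder.
The remainder -17/15*b**2 + 88/15*b - 71/15 is nonzero, so it would be added as the next basis element.
This is the inner loop of Buchberger's algorithm — each nonzero remainder becomes a new basis element.

S(g_1, g_2) = -17/15*b**2 - 2/5*a + 74/15*b - 17/5; remainder on division = -17/15*b**2 + 88/15*b - 71/15.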